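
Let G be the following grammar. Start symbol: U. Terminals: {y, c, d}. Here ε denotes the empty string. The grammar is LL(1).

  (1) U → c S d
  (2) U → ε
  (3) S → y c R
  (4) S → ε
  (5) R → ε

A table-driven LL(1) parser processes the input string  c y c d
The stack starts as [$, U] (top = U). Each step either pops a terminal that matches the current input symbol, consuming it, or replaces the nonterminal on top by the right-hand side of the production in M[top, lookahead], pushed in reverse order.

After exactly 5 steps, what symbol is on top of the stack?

step 1: stack=$ U  input=c y c d $  — expand U → c S d
step 2: stack=$ d S c  input=c y c d $  — match c
step 3: stack=$ d S  input=y c d $  — expand S → y c R
step 4: stack=$ d R c y  input=y c d $  — match y
step 5: stack=$ d R c  input=c d $  — match c
Stack after step 5: $ d R (top = R).

R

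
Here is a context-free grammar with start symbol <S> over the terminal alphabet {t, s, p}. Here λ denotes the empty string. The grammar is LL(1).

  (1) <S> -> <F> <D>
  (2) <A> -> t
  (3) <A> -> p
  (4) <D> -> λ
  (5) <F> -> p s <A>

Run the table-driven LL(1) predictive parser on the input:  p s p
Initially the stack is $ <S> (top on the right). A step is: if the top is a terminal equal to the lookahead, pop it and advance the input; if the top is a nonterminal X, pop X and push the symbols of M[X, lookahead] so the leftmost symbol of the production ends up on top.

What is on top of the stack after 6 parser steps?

<D>

     Stack          Input    Action
  1  $ <S>          p s p $  expand <S> -> <F> <D>
  2  $ <D> <F>      p s p $  expand <F> -> p s <A>
  3  $ <D> <A> s p  p s p $  match p
  4  $ <D> <A> s    s p $    match s
  5  $ <D> <A>      p $      expand <A> -> p
  6  $ <D> p        p $      match p
Stack after step 6: $ <D> (top = <D>).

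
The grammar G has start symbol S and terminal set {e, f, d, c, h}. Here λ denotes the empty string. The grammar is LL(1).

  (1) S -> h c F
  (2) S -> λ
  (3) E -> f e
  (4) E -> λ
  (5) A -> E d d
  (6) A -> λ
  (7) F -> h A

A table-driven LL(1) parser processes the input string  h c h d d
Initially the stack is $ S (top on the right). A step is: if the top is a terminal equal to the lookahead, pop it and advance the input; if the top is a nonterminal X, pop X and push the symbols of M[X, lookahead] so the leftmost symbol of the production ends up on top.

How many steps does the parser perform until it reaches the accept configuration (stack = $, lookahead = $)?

9

step 1: stack=$ S  input=h c h d d $  — expand S -> h c F
step 2: stack=$ F c h  input=h c h d d $  — match h
step 3: stack=$ F c  input=c h d d $  — match c
step 4: stack=$ F  input=h d d $  — expand F -> h A
step 5: stack=$ A h  input=h d d $  — match h
step 6: stack=$ A  input=d d $  — expand A -> E d d
step 7: stack=$ d d E  input=d d $  — expand E -> λ
step 8: stack=$ d d  input=d d $  — match d
step 9: stack=$ d  input=d $  — match d
Accept reached after 9 steps.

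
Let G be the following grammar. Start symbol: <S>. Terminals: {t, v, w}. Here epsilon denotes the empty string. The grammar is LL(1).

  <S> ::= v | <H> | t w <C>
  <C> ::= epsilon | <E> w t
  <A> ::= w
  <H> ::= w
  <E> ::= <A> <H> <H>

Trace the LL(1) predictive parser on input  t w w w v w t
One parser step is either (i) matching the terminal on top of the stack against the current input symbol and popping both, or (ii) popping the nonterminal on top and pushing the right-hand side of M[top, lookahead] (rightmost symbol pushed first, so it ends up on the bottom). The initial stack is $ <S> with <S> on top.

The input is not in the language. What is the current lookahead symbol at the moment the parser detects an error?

      Stack              Input            Action
   1  $ <S>              t w w w v w t $  expand <S> ::= t w <C>
   2  $ <C> w t          t w w w v w t $  match t
   3  $ <C> w            w w w v w t $    match w
   4  $ <C>              w w v w t $      expand <C> ::= <E> w t
   5  $ t w <E>          w w v w t $      expand <E> ::= <A> <H> <H>
   6  $ t w <H> <H> <A>  w w v w t $      expand <A> ::= w
   7  $ t w <H> <H> w    w w v w t $      match w
   8  $ t w <H> <H>      w v w t $        expand <H> ::= w
   9  $ t w <H> w        w v w t $        match w
  10  $ t w <H>          v w t $          error: M[<H>, v] is empty

v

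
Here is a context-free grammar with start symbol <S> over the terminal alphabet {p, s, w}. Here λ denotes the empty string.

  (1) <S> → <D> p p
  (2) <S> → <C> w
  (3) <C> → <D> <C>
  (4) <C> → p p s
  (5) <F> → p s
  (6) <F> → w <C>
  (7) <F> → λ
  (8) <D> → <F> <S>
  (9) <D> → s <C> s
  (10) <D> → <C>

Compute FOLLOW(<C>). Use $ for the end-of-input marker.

FIRST(<F>) = {λ, p, w}
FIRST(<S>) = {p, s, w}  (via <D> p p, <C> w)
FIRST(<C>) = {p, s, w}  (via <D> <C>)
FIRST(<D>) = {p, s, w}  (via <F> <S>, <C>)
FOLLOW(<S>) includes $ since <S> is the start symbol.
FOLLOW(<F>): in <D>→<F> <S>, <F> is followed by <S> with FIRST {p, s, w}. Thus FOLLOW(<F>) = {p, s, w}.
FOLLOW(<D>): in <S>→<D> p p, <D> is followed by p p with FIRST {p}; in <C>→<D> <C>, <D> is followed by <C> with FIRST {p, s, w}. Thus FOLLOW(<D>) = {p, s, w}.
FOLLOW(<S>): in <D>→<F> <S>, the suffix after <S> is empty, so FOLLOW(<S>) ⊇ FOLLOW(<D>) = {p, s, w}. Thus FOLLOW(<S>) = {$, p, s, w}.
FOLLOW(<C>): in <S>→<C> w, <C> is followed by w with FIRST {w}; in <C>→<D> <C>, the suffix after <C> is empty (adds nothing new); in <F>→w <C>, the suffix after <C> is empty, so FOLLOW(<C>) ⊇ FOLLOW(<F>) = {p, s, w}; in <D>→s <C> s, <C> is followed by s with FIRST {s}; in <D>→<C>, the suffix after <C> is empty, so FOLLOW(<C>) ⊇ FOLLOW(<D>) = {p, s, w}. Thus FOLLOW(<C>) = {p, s, w}.

{p, s, w}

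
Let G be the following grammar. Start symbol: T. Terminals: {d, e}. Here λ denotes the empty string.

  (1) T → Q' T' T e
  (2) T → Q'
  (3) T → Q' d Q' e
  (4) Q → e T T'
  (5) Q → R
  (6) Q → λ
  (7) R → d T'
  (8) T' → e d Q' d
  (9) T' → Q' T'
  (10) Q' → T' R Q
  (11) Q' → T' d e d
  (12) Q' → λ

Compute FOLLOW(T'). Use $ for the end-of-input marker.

FIRST(R): from R→d T' we get {d}. So FIRST(R) = {d}.
FIRST(Q): from Q→e T T' we get {e}; from Q→R we get {d}; from Q→λ we get {λ}. So FIRST(Q) = {λ, d, e}.
FIRST(T): from T→Q' T' T e we get {e}; from T→Q' we get {λ, e}; from T→Q' d Q' e we get {d, e}. So FIRST(T) = {λ, d, e}.
FIRST(T'): from T'→e d Q' d we get {e}; from T'→Q' T' we get {e}. So FIRST(T') = {e}.
FIRST(Q'): from Q'→T' R Q we get {e}; from Q'→T' d e d we get {e}; from Q'→λ we get {λ}. So FIRST(Q') = {λ, e}.
FOLLOW(T) includes $ since T is the start symbol.
FOLLOW(T): in T→Q' T' T e, T is followed by e with FIRST {e}; in Q→e T T', T is followed by T' with FIRST {e}. Thus FOLLOW(T) = {$, e}.
FOLLOW(Q'): in T→Q' T' T e, Q' is followed by T' T e with FIRST {e}; in T→Q', the suffix after Q' is empty, so FOLLOW(Q') ⊇ FOLLOW(T) = {$, e}; in T→Q' d Q' e (occurrence 1), Q' is followed by d Q' e with FIRST {d}; in T→Q' d Q' e (occurrence 2), Q' is followed by e with FIRST {e}; in T'→e d Q' d, Q' is followed by d with FIRST {d}; in T'→Q' T', Q' is followed by T' with FIRST {e}. Thus FOLLOW(Q') = {$, d, e}.
FOLLOW(Q): in Q'→T' R Q, the suffix after Q is empty, so FOLLOW(Q) ⊇ FOLLOW(Q') = {$, d, e}. Thus FOLLOW(Q) = {$, d, e}.
FOLLOW(R): in Q→R, the suffix after R is empty, so FOLLOW(R) ⊇ FOLLOW(Q) = {$, d, e}; in Q'→T' R Q, R is followed by Q with FIRST {λ, d, e}; in Q'→T' R Q, the suffix after R is nullable, so FOLLOW(R) ⊇ FOLLOW(Q') = {$, d, e}. Thus FOLLOW(R) = {$, d, e}.
FOLLOW(T'): in T→Q' T' T e, T' is followed by T e with FIRST {d, e}; in Q→e T T', the suffix after T' is empty, so FOLLOW(T') ⊇ FOLLOW(Q) = {$, d, e}; in R→d T', the suffix after T' is empty, so FOLLOW(T') ⊇ FOLLOW(R) = {$, d, e}; in T'→Q' T', the suffix after T' is empty (adds nothing new); in Q'→T' R Q, T' is followed by R Q with FIRST {d}; in Q'→T' d e d, T' is followed by d e d with FIRST {d}. Thus FOLLOW(T') = {$, d, e}.

{$, d, e}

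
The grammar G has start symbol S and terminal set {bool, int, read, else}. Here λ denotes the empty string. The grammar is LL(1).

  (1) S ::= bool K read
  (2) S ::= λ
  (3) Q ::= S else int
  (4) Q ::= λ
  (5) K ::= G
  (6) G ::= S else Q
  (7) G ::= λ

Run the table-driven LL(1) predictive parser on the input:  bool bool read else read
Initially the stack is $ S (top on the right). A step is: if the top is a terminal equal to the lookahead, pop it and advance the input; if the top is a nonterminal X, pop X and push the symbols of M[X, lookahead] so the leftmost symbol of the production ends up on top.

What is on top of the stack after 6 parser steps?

     Stack                      Input                       Action
  1  $ S                        bool bool read else read $  expand S ::= bool K read
  2  $ read K bool              bool bool read else read $  match bool
  3  $ read K                   bool read else read $       expand K ::= G
  4  $ read G                   bool read else read $       expand G ::= S else Q
  5  $ read Q else S            bool read else read $       expand S ::= bool K read
  6  $ read Q else read K bool  bool read else read $       match bool
Stack after step 6: $ read Q else read K (top = K).

K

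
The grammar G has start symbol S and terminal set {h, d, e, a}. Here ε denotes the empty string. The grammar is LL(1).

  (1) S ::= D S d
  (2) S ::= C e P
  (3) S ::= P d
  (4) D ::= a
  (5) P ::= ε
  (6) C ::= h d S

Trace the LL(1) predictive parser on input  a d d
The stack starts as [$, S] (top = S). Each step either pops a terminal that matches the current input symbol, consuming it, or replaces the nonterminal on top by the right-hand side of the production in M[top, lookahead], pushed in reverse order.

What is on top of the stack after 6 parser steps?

d

     Stack    Input    Action
  1  $ S      a d d $  expand S ::= D S d
  2  $ d S D  a d d $  expand D ::= a
  3  $ d S a  a d d $  match a
  4  $ d S    d d $    expand S ::= P d
  5  $ d d P  d d $    expand P ::= ε
  6  $ d d    d d $    match d
Stack after step 6: $ d (top = d).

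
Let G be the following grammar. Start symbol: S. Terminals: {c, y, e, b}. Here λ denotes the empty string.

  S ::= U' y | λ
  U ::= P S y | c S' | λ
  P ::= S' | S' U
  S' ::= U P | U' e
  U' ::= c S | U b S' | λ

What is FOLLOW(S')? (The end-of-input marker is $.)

{b, c, e, y}

FIRST(S) = {λ, b, c, e, y}  (via U' y)
FIRST(U) = {λ, b, c, e}  (via P S y)
FIRST(U') = {λ, b, c, e}  (via U b S')
FIRST(P) = {b, c, e}  (via S', S' U)
FIRST(S') = {b, c, e}  (via U P, U' e)
FOLLOW(S) includes $ since S is the start symbol.
FOLLOW(U'): in S::=U' y, U' is followed by y with FIRST {y}; in S'::=U' e, U' is followed by e with FIRST {e}. Thus FOLLOW(U') = {e, y}.
FOLLOW(S): in U::=P S y, S is followed by y with FIRST {y}; in U'::=c S, the suffix after S is empty, so FOLLOW(S) ⊇ FOLLOW(U') = {e, y}. Thus FOLLOW(S) = {$, e, y}.
FOLLOW(U): in P::=S' U, the suffix after U is empty, so FOLLOW(U) ⊇ FOLLOW(P) = {b, c, e, y}; in S'::=U P, U is followed by P with FIRST {b, c, e}; in U'::=U b S', U is followed by b S' with FIRST {b}. Thus FOLLOW(U) = {b, c, e, y}.
FOLLOW(P): in U::=P S y, P is followed by S y with FIRST {b, c, e, y}; in S'::=U P, the suffix after P is empty, so FOLLOW(P) ⊇ FOLLOW(S') = {b, c, e, y}. Thus FOLLOW(P) = {b, c, e, y}.
FOLLOW(S'): in U::=c S', the suffix after S' is empty, so FOLLOW(S') ⊇ FOLLOW(U) = {b, c, e, y}; in P::=S', the suffix after S' is empty, so FOLLOW(S') ⊇ FOLLOW(P) = {b, c, e, y}; in P::=S' U, S' is followed by U with FIRST {λ, b, c, e}; in P::=S' U, the suffix after S' is nullable, so FOLLOW(S') ⊇ FOLLOW(P) = {b, c, e, y}; in U'::=U b S', the suffix after S' is empty, so FOLLOW(S') ⊇ FOLLOW(U') = {e, y}. Thus FOLLOW(S') = {b, c, e, y}.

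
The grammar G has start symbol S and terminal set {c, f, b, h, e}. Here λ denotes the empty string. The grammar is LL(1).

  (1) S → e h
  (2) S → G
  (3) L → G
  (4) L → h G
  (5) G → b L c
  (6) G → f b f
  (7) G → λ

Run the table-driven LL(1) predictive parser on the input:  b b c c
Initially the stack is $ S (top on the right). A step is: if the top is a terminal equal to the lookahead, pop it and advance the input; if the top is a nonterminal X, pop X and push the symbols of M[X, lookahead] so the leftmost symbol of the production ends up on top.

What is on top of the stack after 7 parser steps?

     Stack      Input      Action
  1  $ S        b b c c $  expand S → G
  2  $ G        b b c c $  expand G → b L c
  3  $ c L b    b b c c $  match b
  4  $ c L      b c c $    expand L → G
  5  $ c G      b c c $    expand G → b L c
  6  $ c c L b  b c c $    match b
  7  $ c c L    c c $      expand L → G
Stack after step 7: $ c c G (top = G).

G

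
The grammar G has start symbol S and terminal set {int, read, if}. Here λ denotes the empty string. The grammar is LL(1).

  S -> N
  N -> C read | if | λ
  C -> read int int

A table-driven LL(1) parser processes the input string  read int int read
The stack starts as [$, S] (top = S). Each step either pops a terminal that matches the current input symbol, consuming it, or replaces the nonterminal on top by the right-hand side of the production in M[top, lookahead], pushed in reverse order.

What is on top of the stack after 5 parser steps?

step 1: stack=$ S  input=read int int read $  — expand S -> N
step 2: stack=$ N  input=read int int read $  — expand N -> C read
step 3: stack=$ read C  input=read int int read $  — expand C -> read int int
step 4: stack=$ read int int read  input=read int int read $  — match read
step 5: stack=$ read int int  input=int int read $  — match int
Stack after step 5: $ read int (top = int).

int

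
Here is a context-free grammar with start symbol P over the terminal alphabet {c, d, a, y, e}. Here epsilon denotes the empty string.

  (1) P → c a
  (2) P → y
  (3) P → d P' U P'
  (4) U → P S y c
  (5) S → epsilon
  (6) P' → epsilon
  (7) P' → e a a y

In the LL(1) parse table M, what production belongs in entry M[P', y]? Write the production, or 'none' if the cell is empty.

P' → epsilon

FIRST(P) = {c, d, y}
FIRST(S) = {epsilon}
FIRST(P') = {epsilon, e}
FIRST(U) = {c, d, y}  (via P S y c)
FOLLOW(P) includes $ since P is the start symbol.
FOLLOW(P): in U→P S y c, P is followed by S y c with FIRST {y}. Thus FOLLOW(P) = {$, y}.
FOLLOW(P'): in P→d P' U P' (occurrence 1), P' is followed by U P' with FIRST {c, d, y}; in P→d P' U P' (occurrence 2), the suffix after P' is empty, so FOLLOW(P') ⊇ FOLLOW(P) = {$, y}. Thus FOLLOW(P') = {$, c, d, y}.
For P' → epsilon: FIRST(epsilon) = {epsilon}, so it goes in M[P', t] for t ∈ {}; since epsilon ∈ FIRST, also for every t ∈ FOLLOW(P') = {$, c, d, y}.
For P' → e a a y: FIRST(e a a y) = {e}, so it goes in M[P', t] for t ∈ {e}.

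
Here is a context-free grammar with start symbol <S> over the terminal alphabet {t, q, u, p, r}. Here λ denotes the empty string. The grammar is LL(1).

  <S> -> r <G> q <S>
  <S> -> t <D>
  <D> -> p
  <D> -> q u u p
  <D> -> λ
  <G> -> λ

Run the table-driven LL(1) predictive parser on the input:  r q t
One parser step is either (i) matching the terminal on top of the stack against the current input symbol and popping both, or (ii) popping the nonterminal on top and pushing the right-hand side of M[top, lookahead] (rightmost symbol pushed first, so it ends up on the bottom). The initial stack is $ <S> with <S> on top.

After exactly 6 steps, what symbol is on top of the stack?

     Stack          Input    Action
  1  $ <S>          r q t $  expand <S> -> r <G> q <S>
  2  $ <S> q <G> r  r q t $  match r
  3  $ <S> q <G>    q t $    expand <G> -> λ
  4  $ <S> q        q t $    match q
  5  $ <S>          t $      expand <S> -> t <D>
  6  $ <D> t        t $      match t
Stack after step 6: $ <D> (top = <D>).

<D>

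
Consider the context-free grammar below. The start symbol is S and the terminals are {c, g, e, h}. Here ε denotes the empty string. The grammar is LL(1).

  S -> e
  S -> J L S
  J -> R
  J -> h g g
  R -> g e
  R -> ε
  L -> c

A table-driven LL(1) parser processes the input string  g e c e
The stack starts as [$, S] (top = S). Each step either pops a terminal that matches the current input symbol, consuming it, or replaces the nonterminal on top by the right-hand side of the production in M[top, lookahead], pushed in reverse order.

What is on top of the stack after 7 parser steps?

S

step 1: stack=$ S  input=g e c e $  — expand S -> J L S
step 2: stack=$ S L J  input=g e c e $  — expand J -> R
step 3: stack=$ S L R  input=g e c e $  — expand R -> g e
step 4: stack=$ S L e g  input=g e c e $  — match g
step 5: stack=$ S L e  input=e c e $  — match e
step 6: stack=$ S L  input=c e $  — expand L -> c
step 7: stack=$ S c  input=c e $  — match c
Stack after step 7: $ S (top = S).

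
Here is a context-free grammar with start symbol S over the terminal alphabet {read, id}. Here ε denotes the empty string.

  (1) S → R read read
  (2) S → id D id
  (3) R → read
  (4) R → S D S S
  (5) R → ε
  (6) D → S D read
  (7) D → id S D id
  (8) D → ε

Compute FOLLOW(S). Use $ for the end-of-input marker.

{$, id, read}

FIRST(S): from S→R read read we get {id, read}; from S→id D id we get {id}. So FIRST(S) = {id, read}.
FIRST(R): from R→read we get {read}; from R→S D S S we get {id, read}; from R→ε we get {ε}. So FIRST(R) = {ε, id, read}.
FIRST(D): from D→S D read we get {id, read}; from D→id S D id we get {id}; from D→ε we get {ε}. So FIRST(D) = {ε, id, read}.
FOLLOW(S) includes $ since S is the start symbol.
FOLLOW(R): in S→R read read, R is followed by read read with FIRST {read}. Thus FOLLOW(R) = {read}.
FOLLOW(S): in R→S D S S (occurrence 1), S is followed by D S S with FIRST {id, read}; in R→S D S S (occurrence 2), S is followed by S with FIRST {id, read}; in R→S D S S (occurrence 3), the suffix after S is empty, so FOLLOW(S) ⊇ FOLLOW(R) = {read}; in D→S D read, S is followed by D read with FIRST {id, read}; in D→id S D id, S is followed by D id with FIRST {id, read}. Thus FOLLOW(S) = {$, id, read}.
FOLLOW(D): in S→id D id, D is followed by id with FIRST {id}; in R→S D S S, D is followed by S S with FIRST {id, read}; in D→S D read, D is followed by read with FIRST {read}; in D→id S D id, D is followed by id with FIRST {id}. Thus FOLLOW(D) = {id, read}.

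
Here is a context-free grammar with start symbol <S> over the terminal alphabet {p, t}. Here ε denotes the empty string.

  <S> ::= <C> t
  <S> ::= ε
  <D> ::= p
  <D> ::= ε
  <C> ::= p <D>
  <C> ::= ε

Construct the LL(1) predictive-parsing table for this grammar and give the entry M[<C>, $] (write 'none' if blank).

FIRST(<D>): from <D>::=p we get {p}; from <D>::=ε we get {ε}. So FIRST(<D>) = {ε, p}.
FIRST(<C>): from <C>::=p <D> we get {p}; from <C>::=ε we get {ε}. So FIRST(<C>) = {ε, p}.
FIRST(<S>): from <S>::=<C> t we get {p, t}; from <S>::=ε we get {ε}. So FIRST(<S>) = {ε, p, t}.
FOLLOW(<S>) includes $ since <S> is the start symbol.
FOLLOW(<C>): in <S>::=<C> t, <C> is followed by t with FIRST {t}. Thus FOLLOW(<C>) = {t}.
For <C> ::= p <D>: FIRST(p <D>) = {p}, so it goes in M[<C>, t] for t ∈ {p}.
For <C> ::= ε: FIRST(ε) = {ε}, so it goes in M[<C>, t] for t ∈ {}; since ε ∈ FIRST, also for every t ∈ FOLLOW(<C>) = {t}.
None of these place a production in M[<C>, $].

none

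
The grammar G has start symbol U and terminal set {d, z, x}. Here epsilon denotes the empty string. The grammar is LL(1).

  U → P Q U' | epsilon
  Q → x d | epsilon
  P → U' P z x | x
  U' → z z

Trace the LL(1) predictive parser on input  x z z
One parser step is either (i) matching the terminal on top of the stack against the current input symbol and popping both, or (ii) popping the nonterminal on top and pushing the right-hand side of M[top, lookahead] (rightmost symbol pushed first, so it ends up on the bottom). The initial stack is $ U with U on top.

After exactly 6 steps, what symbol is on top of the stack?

step 1: stack=$ U  input=x z z $  — expand U → P Q U'
step 2: stack=$ U' Q P  input=x z z $  — expand P → x
step 3: stack=$ U' Q x  input=x z z $  — match x
step 4: stack=$ U' Q  input=z z $  — expand Q → epsilon
step 5: stack=$ U'  input=z z $  — expand U' → z z
step 6: stack=$ z z  input=z z $  — match z
Stack after step 6: $ z (top = z).

z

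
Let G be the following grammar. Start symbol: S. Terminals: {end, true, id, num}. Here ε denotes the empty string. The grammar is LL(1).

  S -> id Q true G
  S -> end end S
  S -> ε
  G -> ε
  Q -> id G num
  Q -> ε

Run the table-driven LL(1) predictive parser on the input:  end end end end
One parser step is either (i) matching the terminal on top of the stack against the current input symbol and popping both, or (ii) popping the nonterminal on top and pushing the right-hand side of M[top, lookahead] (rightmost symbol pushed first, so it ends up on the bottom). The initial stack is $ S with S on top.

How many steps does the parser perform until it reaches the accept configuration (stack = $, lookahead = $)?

7

     Stack        Input              Action
  1  $ S          end end end end $  expand S -> end end S
  2  $ S end end  end end end end $  match end
  3  $ S end      end end end $      match end
  4  $ S          end end $          expand S -> end end S
  5  $ S end end  end end $          match end
  6  $ S end      end $              match end
  7  $ S          $                  expand S -> ε
Accept reached after 7 steps.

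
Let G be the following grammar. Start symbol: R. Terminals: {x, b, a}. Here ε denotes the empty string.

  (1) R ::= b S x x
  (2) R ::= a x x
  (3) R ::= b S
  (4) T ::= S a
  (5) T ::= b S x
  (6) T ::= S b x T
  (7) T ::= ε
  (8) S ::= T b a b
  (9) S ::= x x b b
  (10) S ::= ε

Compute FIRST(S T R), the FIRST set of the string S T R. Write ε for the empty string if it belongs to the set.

FIRST(R) = {a, b}
FIRST(T) = {ε, a, b, x}  (via S a, S b x T)
FIRST(S) = {ε, a, b, x}  (via T b a b)
FIRST(S T R): take FIRST of each symbol in turn, carrying on past any symbol whose FIRST contains ε; result {a, b, x}.

{a, b, x}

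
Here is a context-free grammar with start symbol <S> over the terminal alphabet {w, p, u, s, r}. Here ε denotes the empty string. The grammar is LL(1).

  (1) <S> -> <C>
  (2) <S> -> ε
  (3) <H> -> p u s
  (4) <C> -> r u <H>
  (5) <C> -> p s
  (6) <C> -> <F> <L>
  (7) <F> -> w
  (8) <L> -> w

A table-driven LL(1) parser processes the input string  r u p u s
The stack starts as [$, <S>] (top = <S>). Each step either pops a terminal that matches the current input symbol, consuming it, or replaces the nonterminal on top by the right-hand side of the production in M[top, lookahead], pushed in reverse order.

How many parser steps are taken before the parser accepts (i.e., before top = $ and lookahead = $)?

     Stack      Input        Action
  1  $ <S>      r u p u s $  expand <S> -> <C>
  2  $ <C>      r u p u s $  expand <C> -> r u <H>
  3  $ <H> u r  r u p u s $  match r
  4  $ <H> u    u p u s $    match u
  5  $ <H>      p u s $      expand <H> -> p u s
  6  $ s u p    p u s $      match p
  7  $ s u      u s $        match u
  8  $ s        s $          match s
Accept reached after 8 steps.

8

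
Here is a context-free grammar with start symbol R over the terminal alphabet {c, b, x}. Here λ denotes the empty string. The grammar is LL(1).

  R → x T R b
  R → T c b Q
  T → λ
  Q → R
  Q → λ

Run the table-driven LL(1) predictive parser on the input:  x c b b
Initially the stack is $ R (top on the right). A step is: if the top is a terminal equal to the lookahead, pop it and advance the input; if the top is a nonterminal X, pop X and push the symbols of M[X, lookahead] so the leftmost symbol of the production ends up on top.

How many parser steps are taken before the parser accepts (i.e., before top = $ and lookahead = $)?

9

     Stack        Input      Action
  1  $ R          x c b b $  expand R → x T R b
  2  $ b R T x    x c b b $  match x
  3  $ b R T      c b b $    expand T → λ
  4  $ b R        c b b $    expand R → T c b Q
  5  $ b Q b c T  c b b $    expand T → λ
  6  $ b Q b c    c b b $    match c
  7  $ b Q b      b b $      match b
  8  $ b Q        b $        expand Q → λ
  9  $ b          b $        match b
Accept reached after 9 steps.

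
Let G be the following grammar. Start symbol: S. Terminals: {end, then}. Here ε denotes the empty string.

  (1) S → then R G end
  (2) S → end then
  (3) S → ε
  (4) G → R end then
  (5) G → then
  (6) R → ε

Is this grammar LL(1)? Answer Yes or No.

Yes

FIRST(S) = {ε, end, then}
FIRST(G) = {end, then}
FIRST(R) = {ε}
FOLLOW(S) = {$}
FOLLOW(G) = {end}
FOLLOW(R) = {end, then}
Each cell of M receives at most one production.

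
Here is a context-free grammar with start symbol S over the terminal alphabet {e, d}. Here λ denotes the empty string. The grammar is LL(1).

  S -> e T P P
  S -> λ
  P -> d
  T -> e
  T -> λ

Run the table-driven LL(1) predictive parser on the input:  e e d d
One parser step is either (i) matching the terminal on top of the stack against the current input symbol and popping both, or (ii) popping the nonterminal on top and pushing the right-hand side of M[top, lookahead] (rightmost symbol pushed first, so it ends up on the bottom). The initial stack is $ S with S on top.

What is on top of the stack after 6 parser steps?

P

     Stack      Input      Action
  1  $ S        e e d d $  expand S -> e T P P
  2  $ P P T e  e e d d $  match e
  3  $ P P T    e d d $    expand T -> e
  4  $ P P e    e d d $    match e
  5  $ P P      d d $      expand P -> d
  6  $ P d      d d $      match d
Stack after step 6: $ P (top = P).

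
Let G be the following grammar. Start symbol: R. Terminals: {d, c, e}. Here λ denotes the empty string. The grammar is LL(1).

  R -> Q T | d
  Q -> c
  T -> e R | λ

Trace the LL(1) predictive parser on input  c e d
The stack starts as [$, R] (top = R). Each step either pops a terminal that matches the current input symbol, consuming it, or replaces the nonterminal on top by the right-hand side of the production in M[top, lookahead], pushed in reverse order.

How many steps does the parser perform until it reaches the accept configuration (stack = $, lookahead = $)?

7

     Stack  Input    Action
  1  $ R    c e d $  expand R -> Q T
  2  $ T Q  c e d $  expand Q -> c
  3  $ T c  c e d $  match c
  4  $ T    e d $    expand T -> e R
  5  $ R e  e d $    match e
  6  $ R    d $      expand R -> d
  7  $ d    d $      match d
Accept reached after 7 steps.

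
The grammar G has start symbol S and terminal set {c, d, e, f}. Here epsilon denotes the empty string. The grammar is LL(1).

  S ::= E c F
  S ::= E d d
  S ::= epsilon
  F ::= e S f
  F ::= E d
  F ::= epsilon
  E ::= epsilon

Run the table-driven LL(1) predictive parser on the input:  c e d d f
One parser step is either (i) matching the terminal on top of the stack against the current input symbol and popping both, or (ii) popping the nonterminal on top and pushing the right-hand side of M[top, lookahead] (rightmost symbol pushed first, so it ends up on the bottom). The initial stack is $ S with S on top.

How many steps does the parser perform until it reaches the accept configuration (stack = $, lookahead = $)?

10

      Stack      Input        Action
   1  $ S        c e d d f $  expand S ::= E c F
   2  $ F c E    c e d d f $  expand E ::= epsilon
   3  $ F c      c e d d f $  match c
   4  $ F        e d d f $    expand F ::= e S f
   5  $ f S e    e d d f $    match e
   6  $ f S      d d f $      expand S ::= E d d
   7  $ f d d E  d d f $      expand E ::= epsilon
   8  $ f d d    d d f $      match d
   9  $ f d      d f $        match d
  10  $ f        f $          match f
Accept reached after 10 steps.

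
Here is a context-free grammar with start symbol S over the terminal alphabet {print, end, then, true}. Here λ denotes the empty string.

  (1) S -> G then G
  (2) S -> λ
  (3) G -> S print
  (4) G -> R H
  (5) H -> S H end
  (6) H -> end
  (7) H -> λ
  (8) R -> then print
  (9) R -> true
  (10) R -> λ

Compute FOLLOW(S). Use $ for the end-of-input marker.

FIRST(R) = {λ, then, true}
FIRST(S) = {λ, end, print, then, true}  (via G then G)
FIRST(H) = {λ, end, print, then, true}  (via S H end)
FIRST(G) = {λ, end, print, then, true}  (via S print, R H)
FOLLOW(S) includes $ since S is the start symbol.
FOLLOW(S): in G->S print, S is followed by print with FIRST {print}; in H->S H end, S is followed by H end with FIRST {end, print, then, true}. Thus FOLLOW(S) = {$, end, print, then, true}.
FOLLOW(G): in S->G then G (occurrence 1), G is followed by then G with FIRST {then}; in S->G then G (occurrence 2), the suffix after G is empty, so FOLLOW(G) ⊇ FOLLOW(S) = {$, end, print, then, true}. Thus FOLLOW(G) = {$, end, print, then, true}.
FOLLOW(H): in G->R H, the suffix after H is empty, so FOLLOW(H) ⊇ FOLLOW(G) = {$, end, print, then, true}; in H->S H end, H is followed by end with FIRST {end}. Thus FOLLOW(H) = {$, end, print, then, true}.
FOLLOW(R): in G->R H, R is followed by H with FIRST {λ, end, print, then, true}; in G->R H, the suffix after R is nullable, so FOLLOW(R) ⊇ FOLLOW(G) = {$, end, print, then, true}. Thus FOLLOW(R) = {$, end, print, then, true}.

{$, end, print, then, true}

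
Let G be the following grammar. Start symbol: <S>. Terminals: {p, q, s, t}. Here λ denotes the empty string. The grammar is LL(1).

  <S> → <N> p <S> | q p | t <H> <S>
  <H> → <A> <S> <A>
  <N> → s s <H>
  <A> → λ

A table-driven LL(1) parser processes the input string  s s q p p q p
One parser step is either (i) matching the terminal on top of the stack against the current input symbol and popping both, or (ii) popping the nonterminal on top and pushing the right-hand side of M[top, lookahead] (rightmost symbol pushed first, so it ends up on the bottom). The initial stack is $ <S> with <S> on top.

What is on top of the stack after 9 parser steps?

<A>

step 1: stack=$ <S>  input=s s q p p q p $  — expand <S> → <N> p <S>
step 2: stack=$ <S> p <N>  input=s s q p p q p $  — expand <N> → s s <H>
step 3: stack=$ <S> p <H> s s  input=s s q p p q p $  — match s
step 4: stack=$ <S> p <H> s  input=s q p p q p $  — match s
step 5: stack=$ <S> p <H>  input=q p p q p $  — expand <H> → <A> <S> <A>
step 6: stack=$ <S> p <A> <S> <A>  input=q p p q p $  — expand <A> → λ
step 7: stack=$ <S> p <A> <S>  input=q p p q p $  — expand <S> → q p
step 8: stack=$ <S> p <A> p q  input=q p p q p $  — match q
step 9: stack=$ <S> p <A> p  input=p p q p $  — match p
Stack after step 9: $ <S> p <A> (top = <A>).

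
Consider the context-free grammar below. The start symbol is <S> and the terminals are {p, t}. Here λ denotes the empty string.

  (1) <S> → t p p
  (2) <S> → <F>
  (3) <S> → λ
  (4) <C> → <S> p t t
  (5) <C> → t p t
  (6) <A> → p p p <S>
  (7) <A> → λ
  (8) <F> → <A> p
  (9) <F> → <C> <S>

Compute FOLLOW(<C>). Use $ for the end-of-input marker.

{$, p, t}

FIRST(<A>): from <A>→p p p <S> we get {p}; from <A>→λ we get {λ}. So FIRST(<A>) = {λ, p}.
FIRST(<S>): from <S>→t p p we get {t}; from <S>→<F> we get {p, t}; from <S>→λ we get {λ}. So FIRST(<S>) = {λ, p, t}.
FIRST(<C>): from <C>→<S> p t t we get {p, t}; from <C>→t p t we get {t}. So FIRST(<C>) = {p, t}.
FIRST(<F>): from <F>→<A> p we get {p}; from <F>→<C> <S> we get {p, t}. So FIRST(<F>) = {p, t}.
FOLLOW(<S>) includes $ since <S> is the start symbol.
FOLLOW(<A>): in <F>→<A> p, <A> is followed by p with FIRST {p}. Thus FOLLOW(<A>) = {p}.
FOLLOW(<S>): in <C>→<S> p t t, <S> is followed by p t t with FIRST {p}; in <A>→p p p <S>, the suffix after <S> is empty, so FOLLOW(<S>) ⊇ FOLLOW(<A>) = {p}; in <F>→<C> <S>, the suffix after <S> is empty, so FOLLOW(<S>) ⊇ FOLLOW(<F>) = {$, p}. Thus FOLLOW(<S>) = {$, p}.
FOLLOW(<F>): in <S>→<F>, the suffix after <F> is empty, so FOLLOW(<F>) ⊇ FOLLOW(<S>) = {$, p}. Thus FOLLOW(<F>) = {$, p}.
FOLLOW(<C>): in <F>→<C> <S>, <C> is followed by <S> with FIRST {λ, p, t}; in <F>→<C> <S>, the suffix after <C> is nullable, so FOLLOW(<C>) ⊇ FOLLOW(<F>) = {$, p}. Thus FOLLOW(<C>) = {$, p, t}.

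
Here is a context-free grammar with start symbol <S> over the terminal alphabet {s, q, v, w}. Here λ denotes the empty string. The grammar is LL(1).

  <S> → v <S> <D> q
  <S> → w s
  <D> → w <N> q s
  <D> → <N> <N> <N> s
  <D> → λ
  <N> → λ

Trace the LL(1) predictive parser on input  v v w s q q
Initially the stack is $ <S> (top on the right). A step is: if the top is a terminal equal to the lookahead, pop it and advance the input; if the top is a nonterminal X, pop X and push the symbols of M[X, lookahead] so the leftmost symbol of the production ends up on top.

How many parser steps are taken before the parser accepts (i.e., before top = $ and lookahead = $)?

      Stack                Input          Action
   1  $ <S>                v v w s q q $  expand <S> → v <S> <D> q
   2  $ q <D> <S> v        v v w s q q $  match v
   3  $ q <D> <S>          v w s q q $    expand <S> → v <S> <D> q
   4  $ q <D> q <D> <S> v  v w s q q $    match v
   5  $ q <D> q <D> <S>    w s q q $      expand <S> → w s
   6  $ q <D> q <D> s w    w s q q $      match w
   7  $ q <D> q <D> s      s q q $        match s
   8  $ q <D> q <D>        q q $          expand <D> → λ
   9  $ q <D> q            q q $          match q
  10  $ q <D>              q $            expand <D> → λ
  11  $ q                  q $            match q
Accept reached after 11 steps.

11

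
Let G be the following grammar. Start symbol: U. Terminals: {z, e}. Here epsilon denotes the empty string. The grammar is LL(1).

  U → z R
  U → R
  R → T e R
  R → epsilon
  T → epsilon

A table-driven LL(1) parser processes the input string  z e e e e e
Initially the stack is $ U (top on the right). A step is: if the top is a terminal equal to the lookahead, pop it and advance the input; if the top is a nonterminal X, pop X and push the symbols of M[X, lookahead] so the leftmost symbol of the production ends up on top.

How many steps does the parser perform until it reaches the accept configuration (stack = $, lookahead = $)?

18

step 1: stack=$ U  input=z e e e e e $  — expand U → z R
step 2: stack=$ R z  input=z e e e e e $  — match z
step 3: stack=$ R  input=e e e e e $  — expand R → T e R
step 4: stack=$ R e T  input=e e e e e $  — expand T → epsilon
step 5: stack=$ R e  input=e e e e e $  — match e
step 6: stack=$ R  input=e e e e $  — expand R → T e R
step 7: stack=$ R e T  input=e e e e $  — expand T → epsilon
step 8: stack=$ R e  input=e e e e $  — match e
step 9: stack=$ R  input=e e e $  — expand R → T e R
step 10: stack=$ R e T  input=e e e $  — expand T → epsilon
step 11: stack=$ R e  input=e e e $  — match e
step 12: stack=$ R  input=e e $  — expand R → T e R
step 13: stack=$ R e T  input=e e $  — expand T → epsilon
step 14: stack=$ R e  input=e e $  — match e
step 15: stack=$ R  input=e $  — expand R → T e R
step 16: stack=$ R e T  input=e $  — expand T → epsilon
step 17: stack=$ R e  input=e $  — match e
step 18: stack=$ R  input=$  — expand R → epsilon
Accept reached after 18 steps.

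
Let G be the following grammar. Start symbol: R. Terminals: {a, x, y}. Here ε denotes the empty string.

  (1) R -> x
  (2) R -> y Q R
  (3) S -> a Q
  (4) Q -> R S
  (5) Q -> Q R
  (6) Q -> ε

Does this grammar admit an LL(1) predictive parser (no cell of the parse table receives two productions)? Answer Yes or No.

No

FIRST(R) = {x, y}
FIRST(S) = {a}
FIRST(Q) = {ε, x, y}
FOLLOW(R) = {$, a, x, y}
FOLLOW(S) = {x, y}
FOLLOW(Q) = {x, y}
Cell M[Q, x] receives both Q -> R S and Q -> Q R and Q -> ε — the grammar is not LL(1).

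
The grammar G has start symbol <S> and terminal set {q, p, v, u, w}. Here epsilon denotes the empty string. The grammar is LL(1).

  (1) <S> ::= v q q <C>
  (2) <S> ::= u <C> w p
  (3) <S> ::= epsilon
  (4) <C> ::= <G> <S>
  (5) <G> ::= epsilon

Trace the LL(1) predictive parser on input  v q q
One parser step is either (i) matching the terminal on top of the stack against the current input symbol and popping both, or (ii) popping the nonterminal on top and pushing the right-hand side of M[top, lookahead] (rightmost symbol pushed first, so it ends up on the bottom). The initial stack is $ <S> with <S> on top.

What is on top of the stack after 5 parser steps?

     Stack        Input    Action
  1  $ <S>        v q q $  expand <S> ::= v q q <C>
  2  $ <C> q q v  v q q $  match v
  3  $ <C> q q    q q $    match q
  4  $ <C> q      q $      match q
  5  $ <C>        $        expand <C> ::= <G> <S>
Stack after step 5: $ <S> <G> (top = <G>).

<G>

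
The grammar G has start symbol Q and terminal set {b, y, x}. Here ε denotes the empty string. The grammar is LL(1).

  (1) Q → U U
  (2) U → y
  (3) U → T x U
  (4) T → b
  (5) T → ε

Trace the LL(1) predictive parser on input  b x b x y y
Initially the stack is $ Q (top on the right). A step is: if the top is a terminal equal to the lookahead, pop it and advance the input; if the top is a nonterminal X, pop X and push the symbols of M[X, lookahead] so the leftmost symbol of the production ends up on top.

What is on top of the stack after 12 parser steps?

      Stack      Input          Action
   1  $ Q        b x b x y y $  expand Q → U U
   2  $ U U      b x b x y y $  expand U → T x U
   3  $ U U x T  b x b x y y $  expand T → b
   4  $ U U x b  b x b x y y $  match b
   5  $ U U x    x b x y y $    match x
   6  $ U U      b x y y $      expand U → T x U
   7  $ U U x T  b x y y $      expand T → b
   8  $ U U x b  b x y y $      match b
   9  $ U U x    x y y $        match x
  10  $ U U      y y $          expand U → y
  11  $ U y      y y $          match y
  12  $ U        y $            expand U → y
Stack after step 12: $ y (top = y).

y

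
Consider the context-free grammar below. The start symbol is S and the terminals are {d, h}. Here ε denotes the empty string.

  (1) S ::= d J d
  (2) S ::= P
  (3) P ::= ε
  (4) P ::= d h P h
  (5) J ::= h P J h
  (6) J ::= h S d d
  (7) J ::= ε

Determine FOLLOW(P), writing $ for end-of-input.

{$, d, h}

FIRST(P) = {ε, d}
FIRST(J) = {ε, h}
FIRST(S) = {ε, d}  (via P)
FOLLOW(S) includes $ since S is the start symbol.
FOLLOW(S): in J::=h S d d, S is followed by d d with FIRST {d}. Thus FOLLOW(S) = {$, d}.
FOLLOW(P): in S::=P, the suffix after P is empty, so FOLLOW(P) ⊇ FOLLOW(S) = {$, d}; in P::=d h P h, P is followed by h with FIRST {h}; in J::=h P J h, P is followed by J h with FIRST {h}. Thus FOLLOW(P) = {$, d, h}.
FOLLOW(J): in S::=d J d, J is followed by d with FIRST {d}; in J::=h P J h, J is followed by h with FIRST {h}. Thus FOLLOW(J) = {d, h}.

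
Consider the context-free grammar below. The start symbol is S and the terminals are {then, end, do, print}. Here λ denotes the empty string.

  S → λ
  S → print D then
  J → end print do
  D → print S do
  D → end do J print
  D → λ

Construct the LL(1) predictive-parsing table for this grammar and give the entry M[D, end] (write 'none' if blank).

FIRST(S): from S→λ we get {λ}; from S→print D then we get {print}. So FIRST(S) = {λ, print}.
FIRST(J): from J→end print do we get {end}. So FIRST(J) = {end}.
FIRST(D): from D→print S do we get {print}; from D→end do J print we get {end}; from D→λ we get {λ}. So FIRST(D) = {λ, end, print}.
FOLLOW(S) includes $ since S is the start symbol.
FOLLOW(D): in S→print D then, D is followed by then with FIRST {then}. Thus FOLLOW(D) = {then}.
For D → print S do: FIRST(print S do) = {print}, so it goes in M[D, t] for t ∈ {print}.
For D → end do J print: FIRST(end do J print) = {end}, so it goes in M[D, t] for t ∈ {end}.
For D → λ: FIRST(λ) = {λ}, so it goes in M[D, t] for t ∈ {}; since λ ∈ FIRST, also for every t ∈ FOLLOW(D) = {then}.

D → end do J print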